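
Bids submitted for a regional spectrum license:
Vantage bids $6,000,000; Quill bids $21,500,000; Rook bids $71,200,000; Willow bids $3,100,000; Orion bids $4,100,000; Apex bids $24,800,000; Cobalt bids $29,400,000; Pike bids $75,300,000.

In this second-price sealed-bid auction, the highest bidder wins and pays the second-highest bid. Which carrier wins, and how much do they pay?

Pike pays $71,200,000

Rule: the highest bidder wins and pays the second-highest bid.
Bids ranked: 75,300,000 (Pike) > 71,200,000 (Rook) > 29,400,000 (Cobalt) > 24,800,000 (Apex) > 21,500,000 (Quill) > 6,000,000 (Vantage) > …
Pike is highest; pays the second-highest bid, $71,200,000.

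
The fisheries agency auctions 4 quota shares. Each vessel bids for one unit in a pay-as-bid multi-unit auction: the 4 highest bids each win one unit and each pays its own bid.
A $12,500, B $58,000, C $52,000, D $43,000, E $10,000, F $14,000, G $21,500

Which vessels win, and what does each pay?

B $58,000, C $52,000, D $43,000, G $21,500

Ordering the bids: 58,000 (B), 52,000 (C), 43,000 (D), 21,500 (G), 14,000 (F), 12,500 (A), …
Top 4: B, C, D, G.
Each winner pays its own bid: B $58,000, C $52,000, D $43,000, G $21,500.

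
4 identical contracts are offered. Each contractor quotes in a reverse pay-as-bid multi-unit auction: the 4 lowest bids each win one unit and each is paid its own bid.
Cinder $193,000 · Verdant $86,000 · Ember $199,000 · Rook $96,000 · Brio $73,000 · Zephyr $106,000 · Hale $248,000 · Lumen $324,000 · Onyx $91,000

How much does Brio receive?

Brio is paid $73,000

Sorting: 73,000 (Brio), 86,000 (Verdant), 91,000 (Onyx), 96,000 (Rook), 106,000 (Zephyr), 193,000 (Cinder), …
Lowest 4: Brio, Verdant, Onyx, Rook.
Brio wins → own bid $73,000.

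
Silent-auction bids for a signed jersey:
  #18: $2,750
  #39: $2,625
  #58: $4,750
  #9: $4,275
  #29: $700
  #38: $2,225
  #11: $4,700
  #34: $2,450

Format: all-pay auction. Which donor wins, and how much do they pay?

#58 pays $4,750

Sorting bids: 4,750 (#58) > 4,700 (#11) > 4,275 (#9) > 2,750 (#18) > 2,625 (#39) > 2,450 (#34) > …
#58 wins with the top bid; all bids are sunk regardless.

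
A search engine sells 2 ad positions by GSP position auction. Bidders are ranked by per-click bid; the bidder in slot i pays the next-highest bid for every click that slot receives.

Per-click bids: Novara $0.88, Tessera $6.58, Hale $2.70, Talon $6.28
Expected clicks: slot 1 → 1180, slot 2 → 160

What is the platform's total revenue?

Total revenue: $7842.40

Sorting advertisers: $6.58 (Tessera) > $6.28 (Talon) > $2.70 (Hale) > …
Slot 1: Tessera pays $6.28 × 1180 = $7410.40
Slot 2: Talon pays $2.70 × 160 = $432.00
Total = $7842.40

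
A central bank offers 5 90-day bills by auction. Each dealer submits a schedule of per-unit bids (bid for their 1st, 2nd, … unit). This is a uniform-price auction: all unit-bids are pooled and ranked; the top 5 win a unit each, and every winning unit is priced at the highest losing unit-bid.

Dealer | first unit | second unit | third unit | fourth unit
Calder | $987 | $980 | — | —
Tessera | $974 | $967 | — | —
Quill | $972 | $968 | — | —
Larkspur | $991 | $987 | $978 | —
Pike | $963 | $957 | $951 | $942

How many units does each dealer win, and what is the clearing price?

Pooled unit-bids ranked (top 5): 991 (Larkspur-1), 987 (Calder-1), 987 (Larkspur-2), 980 (Calder-2), 978 (Larkspur-3)
The (k+1)-th unit-bid is $974.
Allocation: Calder 2, Larkspur 3.

Calder 2, Larkspur 3; clearing price $974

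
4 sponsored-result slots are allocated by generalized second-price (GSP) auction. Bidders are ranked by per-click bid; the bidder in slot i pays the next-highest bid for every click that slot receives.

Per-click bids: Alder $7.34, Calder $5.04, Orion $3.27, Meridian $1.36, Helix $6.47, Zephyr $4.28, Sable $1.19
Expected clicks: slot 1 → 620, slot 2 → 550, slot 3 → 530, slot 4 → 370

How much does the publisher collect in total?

Total revenue: $10261.70

Sorting advertisers: $7.34 (Alder) > $6.47 (Helix) > $5.04 (Calder) > $4.28 (Zephyr) > $3.27 (Orion) > …
Slot 1: Alder pays $6.47 × 620 = $4011.40
Slot 2: Helix pays $5.04 × 550 = $2772.00
Slot 3: Calder pays $4.28 × 530 = $2268.40
Slot 4: Zephyr pays $3.27 × 370 = $1209.90
Total = $10261.70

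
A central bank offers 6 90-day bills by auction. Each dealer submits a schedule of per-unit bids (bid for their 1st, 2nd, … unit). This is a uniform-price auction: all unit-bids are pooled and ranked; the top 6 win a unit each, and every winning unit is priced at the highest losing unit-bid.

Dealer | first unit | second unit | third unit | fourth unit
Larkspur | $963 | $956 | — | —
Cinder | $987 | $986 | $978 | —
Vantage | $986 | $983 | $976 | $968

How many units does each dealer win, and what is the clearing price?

Cinder 3, Vantage 3; clearing price $968

Pooled unit-bids ranked (top 6): 987 (Cinder-1), 986 (Cinder-2), 986 (Vantage-1), 983 (Vantage-2), 978 (Cinder-3), 976 (Vantage-3)
The (k+1)-th unit-bid is $968.
Allocation: Cinder 3, Vantage 3.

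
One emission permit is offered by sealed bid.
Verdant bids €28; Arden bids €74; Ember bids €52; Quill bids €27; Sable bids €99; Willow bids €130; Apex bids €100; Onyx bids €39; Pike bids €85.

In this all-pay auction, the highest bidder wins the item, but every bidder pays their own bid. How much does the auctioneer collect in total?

Sorting bids: 130 (Willow) > 100 (Apex) > 99 (Sable) > 85 (Pike) > 74 (Arden) > 52 (Ember) > …
Willow wins with the top bid; all bids are sunk regardless.
Every bidder forfeits their bid regardless of winning.
Revenue = 28 + 74 + 52 + 27 + 99 + 130 + 100 + 39 + 85 = €634.

Total revenue: €634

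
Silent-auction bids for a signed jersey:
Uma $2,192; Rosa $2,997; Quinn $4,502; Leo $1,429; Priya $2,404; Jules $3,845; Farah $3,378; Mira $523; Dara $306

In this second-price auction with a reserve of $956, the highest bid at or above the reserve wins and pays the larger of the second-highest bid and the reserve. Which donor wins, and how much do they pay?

Quinn pays $3,845

Bids ranked: 4,502 (Quinn) > 3,845 (Jules) > 3,378 (Farah) > 2,997 (Rosa) > 2,404 (Priya) > 2,192 (Uma) > …
Highest eligible bid: Quinn at $4,502.
max(second-highest $3,845, reserve $956) = $3,845; the reserve does not bind.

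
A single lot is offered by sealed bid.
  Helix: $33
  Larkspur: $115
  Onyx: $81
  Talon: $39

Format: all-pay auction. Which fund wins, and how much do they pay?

Bids ranked: 115 (Larkspur) > 81 (Onyx) > 39 (Talon) > 33 (Helix)
Larkspur is highest and takes the item; every bidder forfeits their bid.

Larkspur pays $115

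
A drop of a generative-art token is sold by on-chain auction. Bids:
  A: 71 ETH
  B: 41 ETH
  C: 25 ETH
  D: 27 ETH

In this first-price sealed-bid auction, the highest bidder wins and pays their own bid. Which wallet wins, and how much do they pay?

A pays 71 ETH

Bids in order: 71 (A) > 41 (B) > 27 (D) > 25 (C)
First-price: A pays what they bid, 71 ETH.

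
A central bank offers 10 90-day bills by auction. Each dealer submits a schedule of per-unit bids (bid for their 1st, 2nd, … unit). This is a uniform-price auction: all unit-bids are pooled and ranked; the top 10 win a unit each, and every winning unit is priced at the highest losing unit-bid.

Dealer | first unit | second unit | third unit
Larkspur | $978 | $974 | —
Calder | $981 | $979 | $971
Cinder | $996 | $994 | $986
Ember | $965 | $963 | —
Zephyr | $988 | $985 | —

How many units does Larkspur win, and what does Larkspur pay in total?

Larkspur: 2 units, pays $1,930

Merging the schedules and taking the best 10: 996 (Cinder-1), 994 (Cinder-2), 988 (Zephyr-1), 986 (Cinder-3), 985 (Zephyr-2), 981 (Calder-1), 979 (Calder-2), 978 (Larkspur-1), 974 (Larkspur-2), 971 (Calder-3)
Highest rejected unit-bid = $965.
Larkspur wins 2 unit(s) at $965 each.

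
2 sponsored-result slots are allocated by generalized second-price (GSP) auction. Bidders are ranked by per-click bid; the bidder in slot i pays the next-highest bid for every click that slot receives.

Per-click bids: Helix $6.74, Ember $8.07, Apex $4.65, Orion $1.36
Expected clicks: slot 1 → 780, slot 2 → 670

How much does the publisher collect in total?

Total revenue: $8372.70

Ranked by bid: $8.07 (Ember) > $6.74 (Helix) > $4.65 (Apex) > …
Slot 1: Ember pays $6.74 × 780 = $5257.20
Slot 2: Helix pays $4.65 × 670 = $3115.50
Total = $8372.70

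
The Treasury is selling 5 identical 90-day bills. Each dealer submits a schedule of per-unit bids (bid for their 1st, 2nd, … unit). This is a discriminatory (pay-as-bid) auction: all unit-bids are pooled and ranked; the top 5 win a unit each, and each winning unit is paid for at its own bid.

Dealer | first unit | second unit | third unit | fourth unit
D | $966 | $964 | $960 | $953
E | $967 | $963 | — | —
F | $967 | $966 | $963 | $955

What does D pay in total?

All unit-bids, highest first — top 5: 967 (E-1), 967 (F-1), 966 (D-1), 966 (F-2), 964 (D-2)
Next rejected bid: $963 (not a price — pay-as-bid).
D's winning unit-bids: 966 + 964 = $1,930.

D pays $1,930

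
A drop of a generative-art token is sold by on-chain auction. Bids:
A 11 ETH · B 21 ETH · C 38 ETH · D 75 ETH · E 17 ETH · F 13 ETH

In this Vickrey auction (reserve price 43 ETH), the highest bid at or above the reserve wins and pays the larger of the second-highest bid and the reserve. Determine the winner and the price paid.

D pays 43 ETH

Bids ranked: 75 (D) > 38 (C) > 21 (B) > 17 (E) > 13 (F) > 11 (A)
Highest eligible bid: D at 75 ETH.
Second-highest bid 38 ETH is below the reserve 43 ETH, so the reserve binds → payment 43 ETH.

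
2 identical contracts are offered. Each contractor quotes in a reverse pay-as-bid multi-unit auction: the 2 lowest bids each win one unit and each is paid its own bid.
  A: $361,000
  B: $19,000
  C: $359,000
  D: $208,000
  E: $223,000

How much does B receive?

Ordering the bids: 19,000 (B), 208,000 (D), 223,000 (E), 359,000 (C), …
Lowest 2: B, D.
B wins → own bid $19,000.

B is paid $19,000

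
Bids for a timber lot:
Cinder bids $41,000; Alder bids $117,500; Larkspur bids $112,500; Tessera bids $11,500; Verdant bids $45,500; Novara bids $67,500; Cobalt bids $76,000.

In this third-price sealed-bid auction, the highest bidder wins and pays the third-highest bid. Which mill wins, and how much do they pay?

Alder pays $76,000

Bids ranked: 117,500 (Alder) > 112,500 (Larkspur) > 76,000 (Cobalt) > 67,500 (Novara) > 45,500 (Verdant) > 41,000 (Cinder) > …
Alder wins; payment is bid #3 in the ranking = $76,000.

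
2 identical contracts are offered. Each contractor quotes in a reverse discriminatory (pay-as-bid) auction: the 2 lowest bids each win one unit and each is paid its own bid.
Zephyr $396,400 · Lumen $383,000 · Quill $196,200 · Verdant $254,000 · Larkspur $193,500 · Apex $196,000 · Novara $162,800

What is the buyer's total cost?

Total cost: $356,300

Bids ranked low→high: 162,800 (Novara), 193,500 (Larkspur), 196,000 (Apex), 196,200 (Quill), …
Winners (2 units): Novara, Larkspur.
Total cost = 162,800 + 193,500 = $356,300.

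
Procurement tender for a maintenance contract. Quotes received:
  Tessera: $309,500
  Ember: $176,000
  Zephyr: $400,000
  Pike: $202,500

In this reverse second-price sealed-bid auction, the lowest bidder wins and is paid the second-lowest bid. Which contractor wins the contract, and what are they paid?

Ember is paid $202,500

Bids in order: 176,000 (Ember) < 202,500 (Pike) < 309,500 (Tessera) < 400,000 (Zephyr)
Ember is lowest; is paid the second-lowest bid, $202,500.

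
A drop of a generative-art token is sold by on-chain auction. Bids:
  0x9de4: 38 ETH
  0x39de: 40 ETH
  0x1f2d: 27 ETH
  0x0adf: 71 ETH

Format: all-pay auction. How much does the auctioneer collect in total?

Total revenue: 176 ETH

Rule: the highest bidder wins the item, but every bidder pays their own bid.
Bids in order: 71 (0x0adf) > 40 (0x39de) > 38 (0x9de4) > 27 (0x1f2d)
0x0adf wins with the top bid; all bids are sunk regardless.
Every bidder forfeits their bid regardless of winning.
Revenue = 38 + 40 + 27 + 71 = 176 ETH.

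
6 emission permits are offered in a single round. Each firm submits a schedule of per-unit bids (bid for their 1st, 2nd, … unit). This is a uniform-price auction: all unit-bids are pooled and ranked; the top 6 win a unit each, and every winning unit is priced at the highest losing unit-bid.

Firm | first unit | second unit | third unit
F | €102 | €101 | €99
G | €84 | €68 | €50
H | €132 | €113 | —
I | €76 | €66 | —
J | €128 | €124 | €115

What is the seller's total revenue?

All unit-bids, highest first — top 6: 132 (H-1), 128 (J-1), 124 (J-2), 115 (J-3), 113 (H-2), 102 (F-1)
Highest rejected unit-bid = €101.
Allocation: F 1, H 2, J 3. Every unit priced at €101.
Revenue = 6 × 101 = €606.

Total revenue: €606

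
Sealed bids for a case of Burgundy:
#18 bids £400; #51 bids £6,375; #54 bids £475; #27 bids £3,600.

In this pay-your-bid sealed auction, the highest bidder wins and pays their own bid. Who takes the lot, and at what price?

#51 pays £6,375

Bids ranked: 6,375 (#51) > 3,600 (#27) > 475 (#54) > 400 (#18)
#51 is highest → pays own bid, £6,375.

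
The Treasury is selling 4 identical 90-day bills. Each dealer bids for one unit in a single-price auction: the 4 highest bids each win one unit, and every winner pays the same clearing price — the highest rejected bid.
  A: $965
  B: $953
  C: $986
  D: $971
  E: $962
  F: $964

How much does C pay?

Bids ranked high→low: 986 (C), 971 (D), 965 (A), 964 (F), 962 (E), 953 (B)
Winners (4 units): C, D, A, F.
Clearing price = highest rejected bid = $962.
C wins → pays $962.

C pays $962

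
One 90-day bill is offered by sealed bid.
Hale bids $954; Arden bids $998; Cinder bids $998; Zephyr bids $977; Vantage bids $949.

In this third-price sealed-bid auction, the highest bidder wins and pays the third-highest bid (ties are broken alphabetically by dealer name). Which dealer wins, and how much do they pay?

Arden pays $977

Sorting bids: 998 (Arden) > 998 (Cinder) > 977 (Zephyr) > 954 (Hale) > 949 (Vantage)
Arden and Cinder tie at $998; tie-break gives it to Arden.
Arden is highest; pays the third-highest bid, $977.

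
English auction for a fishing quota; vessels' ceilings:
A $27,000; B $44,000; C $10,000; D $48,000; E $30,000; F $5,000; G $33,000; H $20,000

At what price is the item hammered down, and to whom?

D wins at $44,000

Ascending (English) auction: the price rises until one bidder remains; the winner pays the price at which the last rival dropped out.
Limits in order: 48,000 (D) > 44,000 (B) > 33,000 (G) > 30,000 (E) > 27,000 (A) > 20,000 (H) > …
Once the price passes $44,000, only D is left; the hammer falls at B's limit of $44,000.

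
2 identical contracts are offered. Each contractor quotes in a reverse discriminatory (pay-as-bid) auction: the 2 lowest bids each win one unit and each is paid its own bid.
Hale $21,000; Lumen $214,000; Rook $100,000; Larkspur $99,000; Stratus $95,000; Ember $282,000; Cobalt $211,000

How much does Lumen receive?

Bids ranked low→high: 21,000 (Hale), 95,000 (Stratus), 99,000 (Larkspur), 100,000 (Rook), …
Lowest 2: Hale, Stratus.
Lumen does not win → $0.

Lumen is paid $0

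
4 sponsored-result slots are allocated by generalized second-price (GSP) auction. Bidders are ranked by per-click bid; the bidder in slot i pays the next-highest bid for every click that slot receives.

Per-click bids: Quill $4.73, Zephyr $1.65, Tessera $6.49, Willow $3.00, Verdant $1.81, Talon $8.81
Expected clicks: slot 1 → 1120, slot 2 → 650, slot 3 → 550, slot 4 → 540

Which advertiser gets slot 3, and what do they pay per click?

Quill; $3.00 per click

Per-click bids in order: $8.81 (Talon) > $6.49 (Tessera) > $4.73 (Quill) > $3.00 (Willow) > $1.81 (Verdant) > …
Slot 3 goes to the third-ranked bidder, Quill, who pays the next bid down: $3.00/click.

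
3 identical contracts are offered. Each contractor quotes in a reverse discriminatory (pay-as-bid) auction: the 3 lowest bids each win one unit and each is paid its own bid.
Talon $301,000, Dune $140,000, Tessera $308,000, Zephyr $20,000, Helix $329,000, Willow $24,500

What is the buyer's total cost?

Ordering the bids: 20,000 (Zephyr), 24,500 (Willow), 140,000 (Dune), 301,000 (Talon), 308,000 (Tessera), …
Lowest 3: Zephyr, Willow, Dune.
Total cost = 20,000 + 24,500 + 140,000 = $184,500.

Total cost: $184,500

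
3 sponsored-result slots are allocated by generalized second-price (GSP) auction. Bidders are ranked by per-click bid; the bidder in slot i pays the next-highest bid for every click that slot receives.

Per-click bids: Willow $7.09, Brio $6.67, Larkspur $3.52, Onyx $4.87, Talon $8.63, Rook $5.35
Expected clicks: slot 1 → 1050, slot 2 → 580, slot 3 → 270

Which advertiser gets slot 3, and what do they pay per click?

Sorting advertisers: $8.63 (Talon) > $7.09 (Willow) > $6.67 (Brio) > $5.35 (Rook) > …
Slot 3 goes to the third-ranked bidder, Brio, who pays the next bid down: $5.35/click.

Brio; $5.35 per click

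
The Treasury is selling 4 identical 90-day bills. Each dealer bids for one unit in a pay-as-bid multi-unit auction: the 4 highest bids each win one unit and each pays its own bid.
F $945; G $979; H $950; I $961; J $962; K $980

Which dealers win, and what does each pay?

K $980, G $979, J $962, I $961

Bids ranked high→low: 980 (K), 979 (G), 962 (J), 961 (I), 950 (H), 945 (F)
Winners (4 units): K, G, J, I.
Each winner pays its own bid: K $980, G $979, J $962, I $961.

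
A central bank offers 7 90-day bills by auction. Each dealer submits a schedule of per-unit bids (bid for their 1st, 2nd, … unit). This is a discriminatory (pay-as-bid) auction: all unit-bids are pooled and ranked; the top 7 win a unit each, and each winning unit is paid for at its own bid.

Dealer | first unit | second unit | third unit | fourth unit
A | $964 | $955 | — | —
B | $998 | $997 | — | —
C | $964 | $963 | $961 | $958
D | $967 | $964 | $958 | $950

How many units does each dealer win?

A 1, B 2, C 2, D 2

Pooled unit-bids ranked (top 7): 998 (B-1), 997 (B-2), 967 (D-1), 964 (A-1), 964 (C-1), 964 (D-2), 963 (C-2)
Next rejected bid: $961 (not a price — pay-as-bid).
Allocation: A 1, B 2, C 2, D 2.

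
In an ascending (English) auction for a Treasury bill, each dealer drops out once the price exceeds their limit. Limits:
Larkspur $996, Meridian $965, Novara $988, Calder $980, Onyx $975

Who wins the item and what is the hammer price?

Sorting limits: 996 (Larkspur) > 988 (Novara) > 980 (Calder) > 975 (Onyx) > 965 (Meridian)
Bidding ends when Novara exits at $988; Larkspur takes it.

Larkspur wins at $988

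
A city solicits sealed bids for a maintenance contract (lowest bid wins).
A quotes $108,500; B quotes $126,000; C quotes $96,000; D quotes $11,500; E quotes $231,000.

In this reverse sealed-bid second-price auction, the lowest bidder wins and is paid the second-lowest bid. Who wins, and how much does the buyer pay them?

D is paid $96,000

Bids in order: 11,500 (D) < 96,000 (C) < 108,500 (A) < 126,000 (B) < 231,000 (E)
D is lowest; is paid the second-lowest bid, $96,000.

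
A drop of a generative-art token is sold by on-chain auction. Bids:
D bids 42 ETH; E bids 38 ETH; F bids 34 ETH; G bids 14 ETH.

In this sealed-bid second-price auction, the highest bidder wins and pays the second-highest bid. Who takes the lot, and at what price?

D pays 38 ETH

Sorting bids: 42 (D) > 38 (E) > 34 (F) > 14 (G)
Second-price: D pays E's bid of 38 ETH.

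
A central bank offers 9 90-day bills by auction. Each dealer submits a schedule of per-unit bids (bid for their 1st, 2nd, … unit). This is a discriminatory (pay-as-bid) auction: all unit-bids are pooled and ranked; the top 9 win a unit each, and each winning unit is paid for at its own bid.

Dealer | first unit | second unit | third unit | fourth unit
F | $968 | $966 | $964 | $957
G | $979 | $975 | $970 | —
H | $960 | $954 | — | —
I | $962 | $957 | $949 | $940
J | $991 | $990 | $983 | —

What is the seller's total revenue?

Total revenue: $8,786

Merging the schedules and taking the best 9: 991 (J-1), 990 (J-2), 983 (J-3), 979 (G-1), 975 (G-2), 970 (G-3), 968 (F-1), 966 (F-2), 964 (F-3)
Next rejected bid: $962 (not a price — pay-as-bid).
Each winning unit pays its own bid.
Revenue = 991 + 990 + 983 + 979 + 975 + 970 + 968 + 966 + 964 = $8,786.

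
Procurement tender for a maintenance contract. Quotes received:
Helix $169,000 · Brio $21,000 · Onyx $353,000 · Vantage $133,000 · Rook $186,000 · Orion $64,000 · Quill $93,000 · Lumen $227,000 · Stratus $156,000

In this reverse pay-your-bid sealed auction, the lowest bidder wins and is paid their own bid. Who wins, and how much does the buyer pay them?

Brio is paid $21,000

Sorting bids: 21,000 (Brio) < 64,000 (Orion) < 93,000 (Quill) < 133,000 (Vantage) < 156,000 (Stratus) < 169,000 (Helix) < …
First-price: Brio is paid what they bid, $21,000.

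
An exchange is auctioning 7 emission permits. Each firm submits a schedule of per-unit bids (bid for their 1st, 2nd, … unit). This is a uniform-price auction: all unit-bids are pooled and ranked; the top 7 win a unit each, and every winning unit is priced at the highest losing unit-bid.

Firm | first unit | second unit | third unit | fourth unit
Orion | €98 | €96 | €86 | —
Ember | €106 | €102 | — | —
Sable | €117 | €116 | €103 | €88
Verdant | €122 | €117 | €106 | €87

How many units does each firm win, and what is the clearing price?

Ember 1, Sable 3, Verdant 3; clearing price €102

Merging the schedules and taking the best 7: 122 (Verdant-1), 117 (Sable-1), 117 (Verdant-2), 116 (Sable-2), 106 (Ember-1), 106 (Verdant-3), 103 (Sable-3)
The (k+1)-th unit-bid is €102.
Allocation: Ember 1, Sable 3, Verdant 3.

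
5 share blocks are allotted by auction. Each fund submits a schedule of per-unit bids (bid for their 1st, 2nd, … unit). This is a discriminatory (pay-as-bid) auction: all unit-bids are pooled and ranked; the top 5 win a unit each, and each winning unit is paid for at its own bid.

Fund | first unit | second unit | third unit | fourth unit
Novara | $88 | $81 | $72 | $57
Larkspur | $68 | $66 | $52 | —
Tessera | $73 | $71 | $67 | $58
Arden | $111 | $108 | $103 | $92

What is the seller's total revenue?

Total revenue: $502

Pooled unit-bids ranked (top 5): 111 (Arden-1), 108 (Arden-2), 103 (Arden-3), 92 (Arden-4), 88 (Novara-1)
Next rejected bid: $81 (not a price — pay-as-bid).
Each winning unit pays its own bid.
Revenue = 111 + 108 + 103 + 92 + 88 = $502.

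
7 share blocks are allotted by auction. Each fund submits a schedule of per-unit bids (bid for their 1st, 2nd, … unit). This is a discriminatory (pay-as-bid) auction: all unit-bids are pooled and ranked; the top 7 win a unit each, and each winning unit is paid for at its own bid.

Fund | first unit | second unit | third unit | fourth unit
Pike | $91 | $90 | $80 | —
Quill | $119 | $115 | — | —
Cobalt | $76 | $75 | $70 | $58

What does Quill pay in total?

All unit-bids, highest first — top 7: 119 (Quill-1), 115 (Quill-2), 91 (Pike-1), 90 (Pike-2), 80 (Pike-3), 76 (Cobalt-1), 75 (Cobalt-2)
Next rejected bid: $70 (not a price — pay-as-bid).
Quill's winning unit-bids: 119 + 115 = $234.

Quill pays $234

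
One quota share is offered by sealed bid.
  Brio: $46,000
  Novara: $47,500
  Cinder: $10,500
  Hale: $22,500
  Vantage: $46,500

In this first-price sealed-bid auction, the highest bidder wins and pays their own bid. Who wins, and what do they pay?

Novara pays $47,500

Bids ranked: 47,500 (Novara) > 46,500 (Vantage) > 46,000 (Brio) > 22,500 (Hale) > 10,500 (Cinder)
Novara is highest → pays own bid, $47,500.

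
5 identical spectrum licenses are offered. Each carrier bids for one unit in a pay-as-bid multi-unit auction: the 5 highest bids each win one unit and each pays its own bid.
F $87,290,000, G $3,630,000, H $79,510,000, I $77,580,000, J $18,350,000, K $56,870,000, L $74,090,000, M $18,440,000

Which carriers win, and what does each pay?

F $87,290,000, H $79,510,000, I $77,580,000, L $74,090,000, K $56,870,000

Ordering the bids: 87,290,000 (F), 79,510,000 (H), 77,580,000 (I), 74,090,000 (L), 56,870,000 (K), 18,440,000 (M), 18,350,000 (J), …
Top 5: F, H, I, L, K.
Each winner pays its own bid: F $87,290,000, H $79,510,000, I $77,580,000, L $74,090,000, K $56,870,000.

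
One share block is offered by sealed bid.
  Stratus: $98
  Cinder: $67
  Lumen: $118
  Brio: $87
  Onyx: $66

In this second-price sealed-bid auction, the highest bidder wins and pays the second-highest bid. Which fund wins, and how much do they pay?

Lumen pays $98

Bids in order: 118 (Lumen) > 98 (Stratus) > 87 (Brio) > 67 (Cinder) > 66 (Onyx)
Lumen is highest; pays the second-highest bid, $98.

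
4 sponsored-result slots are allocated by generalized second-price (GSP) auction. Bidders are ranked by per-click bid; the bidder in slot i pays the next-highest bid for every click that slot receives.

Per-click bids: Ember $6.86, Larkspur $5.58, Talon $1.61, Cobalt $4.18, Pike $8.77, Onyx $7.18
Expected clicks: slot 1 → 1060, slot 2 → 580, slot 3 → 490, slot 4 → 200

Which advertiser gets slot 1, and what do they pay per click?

Pike; $7.18 per click

Sorting advertisers: $8.77 (Pike) > $7.18 (Onyx) > $6.86 (Ember) > $5.58 (Larkspur) > $4.18 (Cobalt) > …
Slot 1 goes to the first-ranked bidder, Pike, who pays the next bid down: $7.18/click.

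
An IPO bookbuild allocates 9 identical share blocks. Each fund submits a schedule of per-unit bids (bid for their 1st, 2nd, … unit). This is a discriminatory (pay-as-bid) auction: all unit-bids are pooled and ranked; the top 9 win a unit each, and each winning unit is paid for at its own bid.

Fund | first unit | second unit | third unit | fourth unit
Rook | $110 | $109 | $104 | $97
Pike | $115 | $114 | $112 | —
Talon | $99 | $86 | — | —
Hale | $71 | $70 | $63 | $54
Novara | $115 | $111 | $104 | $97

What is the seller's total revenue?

Total revenue: $994

Merging the schedules and taking the best 9: 115 (Pike-1), 115 (Novara-1), 114 (Pike-2), 112 (Pike-3), 111 (Novara-2), 110 (Rook-1), 109 (Rook-2), 104 (Rook-3), 104 (Novara-3)
Next rejected bid: $99 (not a price — pay-as-bid).
Each winning unit pays its own bid.
Revenue = 115 + 115 + 114 + 112 + 111 + 110 + 109 + 104 + 104 = $994.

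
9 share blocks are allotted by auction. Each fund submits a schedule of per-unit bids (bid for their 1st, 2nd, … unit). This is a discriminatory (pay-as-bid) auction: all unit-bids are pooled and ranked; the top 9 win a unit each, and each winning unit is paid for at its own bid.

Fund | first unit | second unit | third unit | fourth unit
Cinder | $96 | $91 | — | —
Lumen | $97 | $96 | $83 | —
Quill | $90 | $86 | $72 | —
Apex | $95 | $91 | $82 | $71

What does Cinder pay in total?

Cinder pays $187

All unit-bids, highest first — top 9: 97 (Lumen-1), 96 (Cinder-1), 96 (Lumen-2), 95 (Apex-1), 91 (Cinder-2), 91 (Apex-2), 90 (Quill-1), 86 (Quill-2), 83 (Lumen-3)
Next rejected bid: $82 (not a price — pay-as-bid).
Cinder's winning unit-bids: 96 + 91 = $187.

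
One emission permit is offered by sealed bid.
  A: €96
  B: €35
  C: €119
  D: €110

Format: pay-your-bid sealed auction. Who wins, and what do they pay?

C pays €119

Rule: the highest bidder wins and pays their own bid.
Bids in order: 119 (C) > 110 (D) > 96 (A) > 35 (B)
First-price: C pays what they bid, €119.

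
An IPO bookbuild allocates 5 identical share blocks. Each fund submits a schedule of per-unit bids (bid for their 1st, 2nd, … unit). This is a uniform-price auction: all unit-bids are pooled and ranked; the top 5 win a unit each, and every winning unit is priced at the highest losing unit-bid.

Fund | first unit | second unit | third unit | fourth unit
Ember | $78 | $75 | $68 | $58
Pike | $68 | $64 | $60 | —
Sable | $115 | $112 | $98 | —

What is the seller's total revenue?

Merging the schedules and taking the best 5: 115 (Sable-1), 112 (Sable-2), 98 (Sable-3), 78 (Ember-1), 75 (Ember-2)
The (k+1)-th unit-bid is $68.
Allocation: Ember 2, Sable 3. Every unit priced at $68.
Revenue = 5 × 68 = $340.

Total revenue: $340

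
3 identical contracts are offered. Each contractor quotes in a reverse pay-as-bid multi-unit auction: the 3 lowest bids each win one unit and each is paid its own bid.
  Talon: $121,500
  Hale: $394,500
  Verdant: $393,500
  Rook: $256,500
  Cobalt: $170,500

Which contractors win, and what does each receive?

Bids ranked low→high: 121,500 (Talon), 170,500 (Cobalt), 256,500 (Rook), 393,500 (Verdant), 394,500 (Hale)
Winners (3 units): Talon, Cobalt, Rook.
Each winner is paid its own bid: Talon $121,500, Cobalt $170,500, Rook $256,500.

Talon $121,500, Cobalt $170,500, Rook $256,500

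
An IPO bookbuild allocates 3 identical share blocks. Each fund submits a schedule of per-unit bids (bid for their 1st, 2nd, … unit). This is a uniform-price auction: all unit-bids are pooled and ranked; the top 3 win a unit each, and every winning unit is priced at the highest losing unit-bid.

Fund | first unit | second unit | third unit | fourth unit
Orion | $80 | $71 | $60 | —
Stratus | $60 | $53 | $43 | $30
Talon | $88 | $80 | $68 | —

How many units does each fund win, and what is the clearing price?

Merging the schedules and taking the best 3: 88 (Talon-1), 80 (Orion-1), 80 (Talon-2)
Highest rejected unit-bid = $71.
Allocation: Orion 1, Talon 2.

Orion 1, Talon 2; clearing price $71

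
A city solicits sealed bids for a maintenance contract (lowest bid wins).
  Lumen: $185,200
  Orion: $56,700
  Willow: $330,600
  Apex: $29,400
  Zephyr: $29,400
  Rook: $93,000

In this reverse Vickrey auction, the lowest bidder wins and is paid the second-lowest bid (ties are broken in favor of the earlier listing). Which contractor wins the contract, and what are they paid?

Bids ranked: 29,400 (Apex) < 29,400 (Zephyr) < 56,700 (Orion) < 93,000 (Rook) < 185,200 (Lumen) < 330,600 (Willow)
Apex and Zephyr tie at $29,400; tie-break gives it to Apex.
Apex wins with the lowest bid; price is set by the runner-up at $29,400.

Apex is paid $29,400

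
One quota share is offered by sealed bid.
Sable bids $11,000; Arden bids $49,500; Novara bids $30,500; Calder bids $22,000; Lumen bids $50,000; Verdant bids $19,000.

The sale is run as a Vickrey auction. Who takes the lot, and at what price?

Lumen pays $49,500

Bids ranked: 50,000 (Lumen) > 49,500 (Arden) > 30,500 (Novara) > 22,000 (Calder) > 19,000 (Verdant) > 11,000 (Sable)
Second-price: Lumen pays Arden's bid of $49,500.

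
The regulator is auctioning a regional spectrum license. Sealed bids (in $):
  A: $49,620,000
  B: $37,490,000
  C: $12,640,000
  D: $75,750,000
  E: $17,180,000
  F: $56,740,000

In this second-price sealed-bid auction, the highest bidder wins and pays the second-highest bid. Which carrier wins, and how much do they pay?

D pays $56,740,000

Bids ranked: 75,750,000 (D) > 56,740,000 (F) > 49,620,000 (A) > 37,490,000 (B) > 17,180,000 (E) > 12,640,000 (C)
Second-price: D pays F's bid of $56,740,000.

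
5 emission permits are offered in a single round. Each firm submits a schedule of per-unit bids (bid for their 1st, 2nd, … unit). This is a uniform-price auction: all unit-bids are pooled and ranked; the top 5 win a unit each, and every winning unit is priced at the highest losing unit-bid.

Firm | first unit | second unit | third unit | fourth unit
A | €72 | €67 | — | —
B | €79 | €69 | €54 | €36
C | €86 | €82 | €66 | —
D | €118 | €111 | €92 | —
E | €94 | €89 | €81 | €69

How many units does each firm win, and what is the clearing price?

All unit-bids, highest first — top 5: 118 (D-1), 111 (D-2), 94 (E-1), 92 (D-3), 89 (E-2)
First bid not allocated: €86.
Allocation: D 3, E 2.

D 3, E 2; clearing price €86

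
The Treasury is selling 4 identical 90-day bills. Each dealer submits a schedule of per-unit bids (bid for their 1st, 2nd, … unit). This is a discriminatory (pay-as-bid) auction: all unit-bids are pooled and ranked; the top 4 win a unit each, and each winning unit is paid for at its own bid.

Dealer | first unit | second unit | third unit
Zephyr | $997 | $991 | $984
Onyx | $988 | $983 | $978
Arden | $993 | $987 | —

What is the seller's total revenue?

Total revenue: $3,969

All unit-bids, highest first — top 4: 997 (Zephyr-1), 993 (Arden-1), 991 (Zephyr-2), 988 (Onyx-1)
Next rejected bid: $987 (not a price — pay-as-bid).
Each winning unit pays its own bid.
Revenue = 997 + 993 + 991 + 988 = $3,969.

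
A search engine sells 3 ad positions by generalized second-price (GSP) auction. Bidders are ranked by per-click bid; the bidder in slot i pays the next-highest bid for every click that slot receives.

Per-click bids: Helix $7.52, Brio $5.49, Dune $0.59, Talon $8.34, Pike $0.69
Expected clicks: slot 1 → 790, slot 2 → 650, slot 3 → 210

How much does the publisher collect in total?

Ranked by bid: $8.34 (Talon) > $7.52 (Helix) > $5.49 (Brio) > $0.69 (Pike) > …
Slot 1: Talon pays $7.52 × 790 = $5940.80
Slot 2: Helix pays $5.49 × 650 = $3568.50
Slot 3: Brio pays $0.69 × 210 = $144.90
Total = $9654.20

Total revenue: $9654.20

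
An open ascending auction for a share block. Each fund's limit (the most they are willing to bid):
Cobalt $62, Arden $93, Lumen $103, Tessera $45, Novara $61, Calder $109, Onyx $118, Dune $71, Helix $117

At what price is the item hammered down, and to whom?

Onyx wins at $117

Limits in order: 118 (Onyx) > 117 (Helix) > 109 (Calder) > 103 (Lumen) > 93 (Arden) > 71 (Dune) > …
Once the price passes $117, only Onyx is left; the hammer falls at Helix's limit of $117.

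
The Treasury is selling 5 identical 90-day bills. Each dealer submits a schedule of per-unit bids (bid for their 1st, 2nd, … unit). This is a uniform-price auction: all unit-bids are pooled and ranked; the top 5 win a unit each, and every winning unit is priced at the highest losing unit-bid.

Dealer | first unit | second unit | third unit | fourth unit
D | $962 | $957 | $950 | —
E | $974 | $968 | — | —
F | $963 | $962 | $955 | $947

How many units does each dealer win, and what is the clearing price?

D 1, E 2, F 2; clearing price $957

All unit-bids, highest first — top 5: 974 (E-1), 968 (E-2), 963 (F-1), 962 (D-1), 962 (F-2)
First bid not allocated: $957.
Allocation: D 1, E 2, F 2.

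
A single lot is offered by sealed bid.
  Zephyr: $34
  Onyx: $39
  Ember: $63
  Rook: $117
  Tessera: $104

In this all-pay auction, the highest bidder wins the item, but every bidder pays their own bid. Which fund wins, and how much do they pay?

Bids in order: 117 (Rook) > 104 (Tessera) > 63 (Ember) > 39 (Onyx) > 34 (Zephyr)
Rook is highest and takes the item; every bidder forfeits their bid.

Rook pays $117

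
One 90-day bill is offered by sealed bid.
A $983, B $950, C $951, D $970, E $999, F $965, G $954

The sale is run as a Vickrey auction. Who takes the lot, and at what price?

E pays $983

Bids in order: 999 (E) > 983 (A) > 970 (D) > 965 (F) > 954 (G) > 951 (C) > …
E wins with the highest bid; price is set by the runner-up at $983.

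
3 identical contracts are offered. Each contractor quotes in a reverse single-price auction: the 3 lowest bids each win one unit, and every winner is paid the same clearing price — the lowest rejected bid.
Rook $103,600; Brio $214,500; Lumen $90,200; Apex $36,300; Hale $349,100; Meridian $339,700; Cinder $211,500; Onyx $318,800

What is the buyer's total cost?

Sorting: 36,300 (Apex), 90,200 (Lumen), 103,600 (Rook), 211,500 (Cinder), 214,500 (Brio), …
The 3 lowest are Apex, Lumen, Rook.
First losing bid is Cinder's $211,500, which sets the uniform price.
Total cost = 3 × $211,500 = $634,500.

Total cost: $634,500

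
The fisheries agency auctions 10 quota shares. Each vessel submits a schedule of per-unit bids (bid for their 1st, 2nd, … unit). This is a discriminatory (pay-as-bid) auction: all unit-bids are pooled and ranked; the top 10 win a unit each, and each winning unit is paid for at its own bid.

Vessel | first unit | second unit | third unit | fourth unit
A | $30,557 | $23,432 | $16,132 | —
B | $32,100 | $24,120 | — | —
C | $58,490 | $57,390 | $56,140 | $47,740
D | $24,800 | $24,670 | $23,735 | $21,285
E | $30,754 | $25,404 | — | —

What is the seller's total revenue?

All unit-bids, highest first — top 10: 58,490 (C-1), 57,390 (C-2), 56,140 (C-3), 47,740 (C-4), 32,100 (B-1), 30,754 (E-1), 30,557 (A-1), 25,404 (E-2), 24,800 (D-1), 24,670 (D-2)
Next rejected bid: $24,120 (not a price — pay-as-bid).
Each winning unit pays its own bid.
Revenue = 58,490 + 57,390 + 56,140 + 47,740 + 32,100 + 30,754 + 30,557 + 25,404 + 24,800 + 24,670 = $388,045.

Total revenue: $388,045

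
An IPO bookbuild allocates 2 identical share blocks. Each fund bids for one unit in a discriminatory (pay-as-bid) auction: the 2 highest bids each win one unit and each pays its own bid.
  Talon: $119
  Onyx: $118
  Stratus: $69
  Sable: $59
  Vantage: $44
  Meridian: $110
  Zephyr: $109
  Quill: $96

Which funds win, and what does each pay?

Ordering the bids: 119 (Talon), 118 (Onyx), 110 (Meridian), 109 (Zephyr), …
The 2 highest are Talon, Onyx.
Each winner pays its own bid: Talon $119, Onyx $118.

Talon $119, Onyx $118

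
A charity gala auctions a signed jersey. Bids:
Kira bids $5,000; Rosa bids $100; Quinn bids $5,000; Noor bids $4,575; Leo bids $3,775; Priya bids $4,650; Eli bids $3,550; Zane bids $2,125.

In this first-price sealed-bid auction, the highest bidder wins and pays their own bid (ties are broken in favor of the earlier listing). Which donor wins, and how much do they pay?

Kira pays $5,000

Bids in order: 5,000 (Kira) > 5,000 (Quinn) > 4,650 (Priya) > 4,575 (Noor) > 3,775 (Leo) > 3,550 (Eli) > …
Kira and Quinn tie at $5,000; tie-break gives it to Kira.
First-price: Kira pays what they bid, $5,000.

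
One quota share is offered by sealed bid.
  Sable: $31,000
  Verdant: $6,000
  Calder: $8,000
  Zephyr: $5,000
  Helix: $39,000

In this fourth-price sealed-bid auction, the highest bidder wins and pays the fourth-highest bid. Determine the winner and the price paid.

Helix pays $6,000

Fourth-price sealed-bid auction: the highest bidder wins and pays the fourth-highest bid.
Sorting bids: 39,000 (Helix) > 31,000 (Sable) > 8,000 (Calder) > 6,000 (Verdant) > 5,000 (Zephyr)
Helix wins; payment is bid #4 in the ranking = $6,000.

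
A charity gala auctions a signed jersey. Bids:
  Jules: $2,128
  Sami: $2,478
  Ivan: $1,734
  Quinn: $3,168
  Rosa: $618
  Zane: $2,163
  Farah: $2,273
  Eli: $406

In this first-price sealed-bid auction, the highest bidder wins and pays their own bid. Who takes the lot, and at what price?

Quinn pays $3,168

First-price sealed-bid auction: the highest bidder wins and pays their own bid.
Bids ranked: 3,168 (Quinn) > 2,478 (Sami) > 2,273 (Farah) > 2,163 (Zane) > 2,128 (Jules) > 1,734 (Ivan) > …
Quinn has the highest bid and pays exactly that: $3,168.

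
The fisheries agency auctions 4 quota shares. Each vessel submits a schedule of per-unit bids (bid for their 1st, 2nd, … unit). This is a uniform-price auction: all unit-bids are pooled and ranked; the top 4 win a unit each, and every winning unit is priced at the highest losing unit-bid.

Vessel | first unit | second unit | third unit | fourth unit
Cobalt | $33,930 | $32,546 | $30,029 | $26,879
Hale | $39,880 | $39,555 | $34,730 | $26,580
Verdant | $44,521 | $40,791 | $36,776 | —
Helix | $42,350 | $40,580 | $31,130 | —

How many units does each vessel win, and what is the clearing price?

Helix 2, Verdant 2; clearing price $39,880

Merging the schedules and taking the best 4: 44,521 (Verdant-1), 42,350 (Helix-1), 40,791 (Verdant-2), 40,580 (Helix-2)
Highest rejected unit-bid = $39,880.
Allocation: Helix 2, Verdant 2.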